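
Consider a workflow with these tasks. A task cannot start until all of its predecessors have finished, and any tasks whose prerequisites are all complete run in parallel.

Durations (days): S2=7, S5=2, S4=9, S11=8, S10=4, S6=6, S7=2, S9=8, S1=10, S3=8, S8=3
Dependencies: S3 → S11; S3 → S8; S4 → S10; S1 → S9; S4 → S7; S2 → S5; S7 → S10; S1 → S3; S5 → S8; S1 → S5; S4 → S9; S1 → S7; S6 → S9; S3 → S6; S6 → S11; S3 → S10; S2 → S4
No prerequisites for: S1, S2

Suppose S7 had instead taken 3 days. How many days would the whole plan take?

The binding path is S1→S3→S6→S9 = 10+8+6+8 = 32; finish at 32 days.
The longest path through S7 is only 22 days, so S7 has float 10.
That remains the longest chain; total 32 days.

32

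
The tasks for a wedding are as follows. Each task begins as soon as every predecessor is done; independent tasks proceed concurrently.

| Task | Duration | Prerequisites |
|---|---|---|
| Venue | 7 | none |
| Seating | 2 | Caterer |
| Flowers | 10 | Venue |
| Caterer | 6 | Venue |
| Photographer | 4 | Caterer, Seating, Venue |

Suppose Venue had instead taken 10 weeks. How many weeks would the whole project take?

22

Baseline: Venue→Caterer→Seating→Photographer = 7+6+2+4 = 19 → 19 weeks.
Venue lies on that path, so at 10 weeks the path becomes 22 weeks.
That remains the longest chain; total 22 weeks.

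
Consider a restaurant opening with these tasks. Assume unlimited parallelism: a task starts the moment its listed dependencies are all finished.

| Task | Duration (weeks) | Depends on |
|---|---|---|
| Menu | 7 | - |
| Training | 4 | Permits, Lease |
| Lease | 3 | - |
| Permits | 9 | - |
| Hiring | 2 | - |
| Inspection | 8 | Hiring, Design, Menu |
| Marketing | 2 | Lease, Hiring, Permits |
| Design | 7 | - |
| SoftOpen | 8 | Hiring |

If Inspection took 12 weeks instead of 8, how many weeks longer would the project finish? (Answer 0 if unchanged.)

4

Baseline: Design→Inspection = 7+8 = 15 → 15 weeks.
Inspection is on the critical path; changing it to 12 makes that path 19 weeks.
No other chain overtakes it, so the finish is 19 weeks.
Change in finish: 19 − 15 = +4 weeks.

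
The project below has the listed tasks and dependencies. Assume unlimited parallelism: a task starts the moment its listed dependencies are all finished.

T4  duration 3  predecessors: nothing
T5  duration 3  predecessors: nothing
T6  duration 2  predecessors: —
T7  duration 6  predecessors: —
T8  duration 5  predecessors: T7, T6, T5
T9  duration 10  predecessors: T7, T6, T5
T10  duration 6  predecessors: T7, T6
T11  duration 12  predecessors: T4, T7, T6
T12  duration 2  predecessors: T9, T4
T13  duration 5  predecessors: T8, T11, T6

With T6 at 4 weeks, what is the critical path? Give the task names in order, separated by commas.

T7, T11, T13

Actual critical path: T7→T11→T13 = 6+12+5 = 23 ⇒ 23 weeks.
The longest path through T6 is only 19 weeks, so T6 has float 4.
No other chain overtakes it, so the finish is 23 weeks.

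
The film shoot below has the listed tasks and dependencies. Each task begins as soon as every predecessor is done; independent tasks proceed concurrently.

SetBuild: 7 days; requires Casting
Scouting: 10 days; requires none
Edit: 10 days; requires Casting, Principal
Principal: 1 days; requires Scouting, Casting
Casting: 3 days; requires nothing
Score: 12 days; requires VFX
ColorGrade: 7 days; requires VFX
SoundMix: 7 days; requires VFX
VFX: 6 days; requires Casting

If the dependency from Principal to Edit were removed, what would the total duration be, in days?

21

With the dependency in place, Casting→VFX→Score = 3+6+12 = 21 sets the finish at 21 days.
Without Principal→Edit, Edit's earliest start moves from 11 to 3.
New critical path: Casting→VFX→Score = 3+6+12 = 21 ⇒ 21 days.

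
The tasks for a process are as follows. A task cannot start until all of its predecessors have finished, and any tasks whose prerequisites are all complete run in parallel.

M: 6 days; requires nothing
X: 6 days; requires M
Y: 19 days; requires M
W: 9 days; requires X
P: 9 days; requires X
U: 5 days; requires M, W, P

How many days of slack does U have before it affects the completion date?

The longest chain is M→X→W→U = 6+6+9+5 = 26; overall finish 26 days.
The longest chain containing U totals 26 days.
So U can slip 26 − 26 = 0 days.

0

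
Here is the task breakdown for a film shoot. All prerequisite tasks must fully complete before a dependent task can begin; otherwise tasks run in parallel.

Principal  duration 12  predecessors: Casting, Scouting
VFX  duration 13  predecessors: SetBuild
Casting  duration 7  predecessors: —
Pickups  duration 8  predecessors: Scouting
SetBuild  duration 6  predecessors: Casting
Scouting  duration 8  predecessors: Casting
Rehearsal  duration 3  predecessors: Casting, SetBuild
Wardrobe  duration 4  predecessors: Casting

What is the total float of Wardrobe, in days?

The longest chain is Casting→Scouting→Principal = 7+8+12 = 27; overall finish 27 days.
Longest path through Wardrobe: 11 days (earliest finish 11, latest finish 27).
Float = 27 − 11 = 16.

16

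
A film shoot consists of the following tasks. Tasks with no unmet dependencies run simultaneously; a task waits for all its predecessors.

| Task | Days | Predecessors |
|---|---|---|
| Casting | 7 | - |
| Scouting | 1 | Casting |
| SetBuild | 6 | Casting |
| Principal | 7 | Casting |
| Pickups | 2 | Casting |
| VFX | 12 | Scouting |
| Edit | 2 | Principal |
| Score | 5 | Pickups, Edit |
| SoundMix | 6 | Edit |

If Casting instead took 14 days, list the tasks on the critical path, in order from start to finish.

Casting, Principal, Edit, SoundMix

As given, the longest chain is Casting→Principal→Edit→SoundMix = 7+7+2+6 = 22, so the finish is 22 days.
Casting is on the critical path; changing it to 14 makes that path 29 days.
No other chain overtakes it, so the finish is 29 days.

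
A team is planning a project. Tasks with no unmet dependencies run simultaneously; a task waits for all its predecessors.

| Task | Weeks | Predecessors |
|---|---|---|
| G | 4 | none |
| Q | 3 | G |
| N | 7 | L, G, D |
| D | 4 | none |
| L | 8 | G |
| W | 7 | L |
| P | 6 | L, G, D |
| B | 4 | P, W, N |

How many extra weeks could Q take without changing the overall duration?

Critical path: G→L→N→B = 4+8+7+4 = 23, so the finish is 23 weeks.
Longest path through Q: 7 weeks (earliest finish 7, latest finish 23).
Slack of Q = 20 − 4 = 16 weeks.

16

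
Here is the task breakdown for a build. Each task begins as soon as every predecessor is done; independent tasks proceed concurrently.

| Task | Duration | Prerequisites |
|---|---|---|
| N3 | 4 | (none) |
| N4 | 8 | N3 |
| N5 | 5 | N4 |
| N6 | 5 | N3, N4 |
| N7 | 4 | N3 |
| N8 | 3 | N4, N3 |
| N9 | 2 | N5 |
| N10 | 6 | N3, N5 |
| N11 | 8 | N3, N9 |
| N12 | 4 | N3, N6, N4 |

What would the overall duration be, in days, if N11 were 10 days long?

29

As given, the longest chain is N3→N4→N5→N9→N11 = 4+8+5+2+8 = 27, so the finish is 27 days.
N11 lies on that path, so at 10 days the path becomes 29 days.
No other chain overtakes it, so the finish is 29 days.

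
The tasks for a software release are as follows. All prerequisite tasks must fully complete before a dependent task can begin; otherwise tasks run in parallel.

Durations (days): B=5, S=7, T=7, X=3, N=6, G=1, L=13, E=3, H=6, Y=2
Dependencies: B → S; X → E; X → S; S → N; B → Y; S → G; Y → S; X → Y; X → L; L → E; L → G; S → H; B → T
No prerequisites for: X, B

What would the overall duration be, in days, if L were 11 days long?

20

Critical path before the change: B→Y→S→N = 5+2+7+6 = 20 giving 20 days.
L has 1 day of float (longest path through it is 19).
No other chain overtakes it, so the finish is 20 days.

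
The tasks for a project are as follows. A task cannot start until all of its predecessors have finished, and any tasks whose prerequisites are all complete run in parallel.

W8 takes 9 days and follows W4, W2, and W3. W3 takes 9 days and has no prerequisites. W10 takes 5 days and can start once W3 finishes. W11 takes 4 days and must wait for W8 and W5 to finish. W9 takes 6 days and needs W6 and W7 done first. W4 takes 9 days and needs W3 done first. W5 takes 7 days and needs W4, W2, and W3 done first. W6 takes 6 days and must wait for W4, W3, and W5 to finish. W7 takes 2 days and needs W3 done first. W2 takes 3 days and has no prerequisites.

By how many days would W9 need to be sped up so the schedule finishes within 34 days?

3

Current finish: 37 days; target: 34.
W9 is on every critical path, so each day cut from W9 cuts the finish by one (this holds down to a finish of 32).
Need 37 − 34 = 3 days off W9 → W9 becomes 3 days, finish becomes 34.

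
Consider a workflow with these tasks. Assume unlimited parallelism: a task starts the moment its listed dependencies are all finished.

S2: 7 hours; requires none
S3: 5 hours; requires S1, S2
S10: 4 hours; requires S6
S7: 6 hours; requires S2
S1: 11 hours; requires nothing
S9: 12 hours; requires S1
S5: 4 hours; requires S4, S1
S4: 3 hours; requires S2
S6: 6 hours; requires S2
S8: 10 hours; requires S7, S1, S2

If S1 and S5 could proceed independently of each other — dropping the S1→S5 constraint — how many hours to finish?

23

With the dependency in place, S1→S9 = 11+12 = 23 sets the finish at 23 hours.
Without S1→S5, S5's earliest start moves from 11 to 10.
After: S1→S9 = 11+12 = 23 → 23 hours.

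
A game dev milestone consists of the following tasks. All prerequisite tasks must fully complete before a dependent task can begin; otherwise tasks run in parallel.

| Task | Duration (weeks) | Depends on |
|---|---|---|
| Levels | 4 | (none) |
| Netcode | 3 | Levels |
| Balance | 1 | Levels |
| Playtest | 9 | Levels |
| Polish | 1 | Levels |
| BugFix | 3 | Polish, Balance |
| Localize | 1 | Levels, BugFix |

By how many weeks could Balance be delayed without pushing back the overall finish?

4

Critical path: Levels→Playtest = 4+9 = 13, so the finish is 13 weeks.
Balance finishes as early as 5 and must finish by 9.
Float = 13 − 9 = 4.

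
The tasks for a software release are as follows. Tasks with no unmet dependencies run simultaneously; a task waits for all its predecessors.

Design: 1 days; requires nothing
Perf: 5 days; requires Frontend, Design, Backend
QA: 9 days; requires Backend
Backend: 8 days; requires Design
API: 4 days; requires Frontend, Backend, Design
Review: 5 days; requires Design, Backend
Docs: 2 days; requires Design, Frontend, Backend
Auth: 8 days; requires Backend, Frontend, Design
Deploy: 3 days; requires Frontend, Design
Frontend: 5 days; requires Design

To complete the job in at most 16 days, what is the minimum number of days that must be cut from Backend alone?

2

Current finish: 18 days; target: 16.
Backend is on every critical path, so each day cut from Backend cuts the finish by one (this holds down to a finish of 14).
Need 18 − 16 = 2 days off Backend → Backend becomes 6 days, finish becomes 16.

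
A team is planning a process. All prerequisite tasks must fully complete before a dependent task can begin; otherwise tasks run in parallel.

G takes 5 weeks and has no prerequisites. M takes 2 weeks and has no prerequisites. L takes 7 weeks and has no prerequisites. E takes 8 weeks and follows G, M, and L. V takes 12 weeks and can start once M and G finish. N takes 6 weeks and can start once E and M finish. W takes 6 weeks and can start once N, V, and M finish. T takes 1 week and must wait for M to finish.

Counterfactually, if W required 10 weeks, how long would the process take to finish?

The binding path is L→E→N→W = 7+8+6+6 = 27; finish at 27 weeks.
W lies on that path, so at 10 weeks the path becomes 31 weeks.
No other chain overtakes it, so the finish is 31 weeks.

31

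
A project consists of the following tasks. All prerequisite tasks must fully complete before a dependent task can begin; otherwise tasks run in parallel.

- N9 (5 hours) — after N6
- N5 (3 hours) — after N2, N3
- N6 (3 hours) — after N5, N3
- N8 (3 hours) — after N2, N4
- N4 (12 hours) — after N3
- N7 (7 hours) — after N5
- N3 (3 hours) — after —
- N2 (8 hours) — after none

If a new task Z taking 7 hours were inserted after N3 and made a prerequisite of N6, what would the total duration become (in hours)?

Originally the project takes 19 hours.
With Z inserted, N6 now waits for max(N5, N3, Z).
New critical path: N2→N5→N6→N9 = 8+3+3+5 = 19 ⇒ 19 hours.

19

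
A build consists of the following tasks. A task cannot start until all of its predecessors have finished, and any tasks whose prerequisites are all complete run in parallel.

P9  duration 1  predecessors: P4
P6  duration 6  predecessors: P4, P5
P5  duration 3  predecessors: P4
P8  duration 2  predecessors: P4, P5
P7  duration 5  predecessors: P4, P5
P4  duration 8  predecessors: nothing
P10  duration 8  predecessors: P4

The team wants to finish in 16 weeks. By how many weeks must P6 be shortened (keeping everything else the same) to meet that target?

1

Current finish: 17 weeks; target: 16.
P6 is on every critical path, so each week cut from P6 cuts the finish by one (this holds down to a finish of 16).
Need 17 − 16 = 1 week off P6 → P6 becomes 5 weeks, finish becomes 16.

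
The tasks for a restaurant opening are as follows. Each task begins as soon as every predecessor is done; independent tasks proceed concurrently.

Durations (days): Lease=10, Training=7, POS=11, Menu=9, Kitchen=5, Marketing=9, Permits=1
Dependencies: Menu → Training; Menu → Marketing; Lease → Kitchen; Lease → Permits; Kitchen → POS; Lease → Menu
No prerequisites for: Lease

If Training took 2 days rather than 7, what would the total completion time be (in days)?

Baseline: Lease→Menu→Marketing = 10+9+9 = 28 → 28 days.
The longest path through Training is only 26 days, so Training has float 2.
That remains the longest chain; total 28 days.

28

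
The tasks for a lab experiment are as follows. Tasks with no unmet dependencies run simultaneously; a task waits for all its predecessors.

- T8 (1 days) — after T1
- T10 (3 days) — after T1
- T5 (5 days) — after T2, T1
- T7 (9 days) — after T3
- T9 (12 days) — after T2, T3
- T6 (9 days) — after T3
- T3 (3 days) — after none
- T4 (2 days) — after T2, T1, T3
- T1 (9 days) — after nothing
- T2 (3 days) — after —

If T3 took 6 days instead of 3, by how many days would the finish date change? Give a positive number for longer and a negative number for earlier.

Actual critical path: T3→T9 = 3+12 = 15 ⇒ 15 days.
Since T3 is critical, the +3 change carries straight to that chain (now 18 days).
No other chain overtakes it, so the finish is 18 days.
Change in finish: 18 − 15 = +3 days.

3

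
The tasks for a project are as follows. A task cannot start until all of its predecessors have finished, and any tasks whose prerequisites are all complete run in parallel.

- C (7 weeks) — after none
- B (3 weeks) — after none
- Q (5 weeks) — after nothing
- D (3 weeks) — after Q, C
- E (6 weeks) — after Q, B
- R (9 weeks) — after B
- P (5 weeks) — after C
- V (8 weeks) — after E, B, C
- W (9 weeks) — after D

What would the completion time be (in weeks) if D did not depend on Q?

Original critical path: C→D→W = 7+3+9 = 19 ⇒ 19 weeks.
Dropping Q→D doesn't change D's earliest start (7); another predecessor still binds.
New critical path: C→D→W = 7+3+9 = 19 ⇒ 19 weeks.

19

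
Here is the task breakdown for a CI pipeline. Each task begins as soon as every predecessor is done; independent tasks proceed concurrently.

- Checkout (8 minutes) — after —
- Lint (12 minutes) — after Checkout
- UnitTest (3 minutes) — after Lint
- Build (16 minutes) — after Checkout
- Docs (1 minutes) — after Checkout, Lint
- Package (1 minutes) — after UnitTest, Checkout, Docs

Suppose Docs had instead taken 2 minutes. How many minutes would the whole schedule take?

24

Actual critical path: Checkout→Lint→UnitTest→Package = 8+12+3+1 = 24 ⇒ 24 minutes.
Docs has 2 minutes of float (longest path through it is 22).
No other chain overtakes it, so the finish is 24 minutes.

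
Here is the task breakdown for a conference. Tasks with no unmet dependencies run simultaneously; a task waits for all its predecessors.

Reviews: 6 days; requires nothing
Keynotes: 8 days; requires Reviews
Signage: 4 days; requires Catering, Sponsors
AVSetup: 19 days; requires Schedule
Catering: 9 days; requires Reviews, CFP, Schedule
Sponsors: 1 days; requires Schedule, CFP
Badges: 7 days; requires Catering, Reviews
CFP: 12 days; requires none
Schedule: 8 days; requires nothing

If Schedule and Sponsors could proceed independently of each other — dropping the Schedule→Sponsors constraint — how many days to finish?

With the dependency in place, CFP→Catering→Badges = 12+9+7 = 28 sets the finish at 28 days.
Dropping Schedule→Sponsors doesn't change Sponsors's earliest start (12); another predecessor still binds.
The longest chain is now CFP→Catering→Badges = 12+9+7 = 28, so the job takes 28 days.

28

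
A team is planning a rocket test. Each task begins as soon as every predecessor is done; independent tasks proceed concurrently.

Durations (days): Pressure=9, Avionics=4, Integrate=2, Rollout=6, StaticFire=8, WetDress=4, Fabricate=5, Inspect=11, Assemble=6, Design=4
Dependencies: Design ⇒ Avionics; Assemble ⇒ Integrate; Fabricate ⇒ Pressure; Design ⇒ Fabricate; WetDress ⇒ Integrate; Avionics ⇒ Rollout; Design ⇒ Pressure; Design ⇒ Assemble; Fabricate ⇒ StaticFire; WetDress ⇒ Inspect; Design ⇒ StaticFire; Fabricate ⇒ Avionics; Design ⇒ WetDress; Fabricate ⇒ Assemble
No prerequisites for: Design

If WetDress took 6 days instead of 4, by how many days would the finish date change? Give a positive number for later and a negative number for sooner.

Critical path before the change: Design→WetDress→Inspect = 4+4+11 = 19 giving 19 days.
Since WetDress is critical, the +2 change carries straight to that chain (now 21 days).
No other chain overtakes it, so the finish is 21 days.
Change in finish: 21 − 19 = +2 days.

2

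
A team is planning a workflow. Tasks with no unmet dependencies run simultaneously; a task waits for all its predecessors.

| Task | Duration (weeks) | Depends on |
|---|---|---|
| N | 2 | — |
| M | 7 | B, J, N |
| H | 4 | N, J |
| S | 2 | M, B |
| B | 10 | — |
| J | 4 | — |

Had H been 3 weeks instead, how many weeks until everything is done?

19

Baseline: B→M→S = 10+7+2 = 19 → 19 weeks.
The longest path through H is only 8 weeks, so H has float 11.
No other chain overtakes it, so the finish is 19 weeks.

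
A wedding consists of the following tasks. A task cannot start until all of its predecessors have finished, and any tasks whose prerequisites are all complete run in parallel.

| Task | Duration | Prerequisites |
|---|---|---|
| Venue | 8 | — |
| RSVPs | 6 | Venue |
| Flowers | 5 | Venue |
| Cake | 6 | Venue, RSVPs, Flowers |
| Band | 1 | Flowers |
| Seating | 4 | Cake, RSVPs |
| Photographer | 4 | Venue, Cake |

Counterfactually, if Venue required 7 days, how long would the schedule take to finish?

The binding path is Venue→RSVPs→Cake→Seating = 8+6+6+4 = 24; finish at 24 days.
Venue is on the critical path; changing it to 7 makes that path 23 days.
That remains the longest chain; total 23 days.

23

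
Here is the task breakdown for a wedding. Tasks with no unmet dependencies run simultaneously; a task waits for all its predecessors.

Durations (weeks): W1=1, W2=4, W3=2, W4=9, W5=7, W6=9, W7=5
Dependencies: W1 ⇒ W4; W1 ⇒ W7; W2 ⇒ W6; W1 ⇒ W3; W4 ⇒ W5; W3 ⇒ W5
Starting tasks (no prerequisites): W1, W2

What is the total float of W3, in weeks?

7

W1→W4→W5 = 1+9+7 = 17 sets the makespan at 17 weeks.
The longest chain containing W3 totals 10 weeks.
So W3 can slip 10 − 3 = 7 weeks.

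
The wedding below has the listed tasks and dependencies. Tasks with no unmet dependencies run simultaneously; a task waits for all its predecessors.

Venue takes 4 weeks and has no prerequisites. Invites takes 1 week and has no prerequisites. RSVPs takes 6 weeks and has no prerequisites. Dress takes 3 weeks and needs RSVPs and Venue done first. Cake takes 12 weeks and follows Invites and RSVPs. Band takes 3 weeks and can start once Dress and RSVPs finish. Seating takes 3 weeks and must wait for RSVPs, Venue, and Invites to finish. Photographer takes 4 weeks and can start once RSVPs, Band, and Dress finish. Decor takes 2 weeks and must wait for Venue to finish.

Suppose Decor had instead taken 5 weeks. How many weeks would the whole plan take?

18

As given, the longest chain is RSVPs→Cake = 6+12 = 18, so the finish is 18 weeks.
Decor has 12 weeks of float (longest path through it is 6).
That remains the longest chain; total 18 weeks.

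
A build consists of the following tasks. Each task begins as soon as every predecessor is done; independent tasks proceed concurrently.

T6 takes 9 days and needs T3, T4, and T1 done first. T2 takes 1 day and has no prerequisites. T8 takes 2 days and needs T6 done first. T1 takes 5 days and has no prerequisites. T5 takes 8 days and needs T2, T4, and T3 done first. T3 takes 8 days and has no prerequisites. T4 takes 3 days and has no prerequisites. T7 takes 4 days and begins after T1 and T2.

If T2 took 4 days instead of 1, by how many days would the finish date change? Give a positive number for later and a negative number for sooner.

0

Critical path before the change: T3→T6→T8 = 8+9+2 = 19 giving 19 days.
The longest path through T2 is only 9 days, so T2 has float 10.
No other chain overtakes it, so the finish is 19 days.
Change in finish: 19 − 19 = +0 days.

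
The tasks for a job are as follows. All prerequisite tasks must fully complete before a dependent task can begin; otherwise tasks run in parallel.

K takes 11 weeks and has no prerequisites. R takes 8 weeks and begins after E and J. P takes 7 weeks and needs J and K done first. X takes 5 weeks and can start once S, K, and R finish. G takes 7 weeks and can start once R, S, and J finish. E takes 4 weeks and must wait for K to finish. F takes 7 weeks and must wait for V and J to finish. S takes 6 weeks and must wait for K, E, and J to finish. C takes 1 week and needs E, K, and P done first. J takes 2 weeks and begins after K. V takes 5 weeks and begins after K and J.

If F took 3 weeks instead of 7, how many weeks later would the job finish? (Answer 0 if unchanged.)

0

Baseline: K→E→R→G = 11+4+8+7 = 30 → 30 weeks.
F has 5 weeks of float (longest path through it is 25).
The critical path is still K→E→R→G; finish is now 30 weeks.
Change in finish: 30 − 30 = +0 weeks.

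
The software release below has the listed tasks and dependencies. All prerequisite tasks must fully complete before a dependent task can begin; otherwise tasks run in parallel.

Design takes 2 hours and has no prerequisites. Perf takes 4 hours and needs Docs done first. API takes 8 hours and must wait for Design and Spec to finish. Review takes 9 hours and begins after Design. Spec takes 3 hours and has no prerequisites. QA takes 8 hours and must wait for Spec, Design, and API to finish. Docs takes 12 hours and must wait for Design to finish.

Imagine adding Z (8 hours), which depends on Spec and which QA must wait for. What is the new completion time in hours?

19

Originally the plan takes 19 hours.
With Z inserted, QA now waits for max(Spec, Design, API, Z).
New critical path: Spec→Z→QA = 3+8+8 = 19 ⇒ 19 hours.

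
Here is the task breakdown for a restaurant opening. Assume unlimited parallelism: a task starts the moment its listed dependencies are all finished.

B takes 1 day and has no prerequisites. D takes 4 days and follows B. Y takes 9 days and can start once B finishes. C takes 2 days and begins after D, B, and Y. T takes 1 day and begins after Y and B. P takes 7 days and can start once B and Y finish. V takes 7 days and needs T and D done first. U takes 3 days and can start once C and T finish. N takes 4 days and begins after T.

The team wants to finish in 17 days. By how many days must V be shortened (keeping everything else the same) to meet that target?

Current finish: 18 days; target: 17.
V is on every critical path, so each day cut from V cuts the finish by one (this holds down to a finish of 17).
Need 18 − 17 = 1 day off V → V becomes 6 days, finish becomes 17.

1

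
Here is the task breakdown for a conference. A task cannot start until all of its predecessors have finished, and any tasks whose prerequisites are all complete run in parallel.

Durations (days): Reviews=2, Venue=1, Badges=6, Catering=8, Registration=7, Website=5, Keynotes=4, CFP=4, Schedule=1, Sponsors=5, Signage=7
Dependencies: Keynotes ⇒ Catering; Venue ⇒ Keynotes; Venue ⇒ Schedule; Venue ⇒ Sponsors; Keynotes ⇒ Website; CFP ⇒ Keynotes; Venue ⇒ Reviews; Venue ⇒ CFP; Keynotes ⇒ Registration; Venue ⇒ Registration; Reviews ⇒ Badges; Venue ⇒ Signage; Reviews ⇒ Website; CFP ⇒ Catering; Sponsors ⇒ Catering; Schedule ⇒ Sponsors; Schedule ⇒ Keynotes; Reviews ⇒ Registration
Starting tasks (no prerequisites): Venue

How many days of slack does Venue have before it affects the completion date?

Critical path: Venue→CFP→Keynotes→Catering = 1+4+4+8 = 17, so the finish is 17 days.
Venue finishes as early as 1 and must finish by 1.
Slack of Venue = 0 − 0 = 0 days.

0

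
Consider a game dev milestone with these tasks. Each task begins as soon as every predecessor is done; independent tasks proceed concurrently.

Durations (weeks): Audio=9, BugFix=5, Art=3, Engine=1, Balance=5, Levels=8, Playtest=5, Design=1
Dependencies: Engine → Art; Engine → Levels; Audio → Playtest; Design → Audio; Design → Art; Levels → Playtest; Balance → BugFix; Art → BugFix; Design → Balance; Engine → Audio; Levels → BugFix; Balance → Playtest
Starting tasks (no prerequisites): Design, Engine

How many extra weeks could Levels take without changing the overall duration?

1

Design→Audio→Playtest = 1+9+5 = 15 sets the makespan at 15 weeks.
Longest path through Levels: 14 weeks (earliest finish 9, latest finish 10).
So Levels can slip 10 − 9 = 1 week.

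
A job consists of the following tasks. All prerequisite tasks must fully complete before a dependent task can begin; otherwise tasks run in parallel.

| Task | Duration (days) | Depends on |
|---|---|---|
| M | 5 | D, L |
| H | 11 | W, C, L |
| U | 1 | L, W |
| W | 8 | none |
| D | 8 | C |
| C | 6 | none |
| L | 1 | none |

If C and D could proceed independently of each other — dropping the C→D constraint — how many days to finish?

19

With the dependency in place, W→H = 8+11 = 19 sets the finish at 19 days.
Without C→D, D's earliest start moves from 6 to 0.
The longest chain is now W→H = 8+11 = 19, so the plan takes 19 days.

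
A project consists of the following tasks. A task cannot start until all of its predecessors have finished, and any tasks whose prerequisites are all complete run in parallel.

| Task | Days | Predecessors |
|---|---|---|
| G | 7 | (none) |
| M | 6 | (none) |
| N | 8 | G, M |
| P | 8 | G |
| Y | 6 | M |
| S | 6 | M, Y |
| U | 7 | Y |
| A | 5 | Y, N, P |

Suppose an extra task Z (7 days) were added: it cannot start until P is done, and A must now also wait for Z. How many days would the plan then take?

27

Originally the plan takes 20 days.
With Z inserted, A now waits for max(Y, N, P, Z).
New critical path: G→P→Z→A = 7+8+7+5 = 27 ⇒ 27 days.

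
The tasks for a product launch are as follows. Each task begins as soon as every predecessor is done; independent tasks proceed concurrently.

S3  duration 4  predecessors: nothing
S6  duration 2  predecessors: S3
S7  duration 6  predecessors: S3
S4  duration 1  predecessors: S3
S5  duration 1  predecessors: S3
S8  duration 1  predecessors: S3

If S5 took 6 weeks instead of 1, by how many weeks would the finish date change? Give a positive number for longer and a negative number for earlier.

Baseline: S3→S7 = 4+6 = 10 → 10 weeks.
The longest path through S5 is only 5 weeks, so S5 has float 5.
Now S3→S5 = 4+6 = 10 is longest, so the finish becomes 10 weeks.
Change in finish: 10 − 10 = +0 weeks.

0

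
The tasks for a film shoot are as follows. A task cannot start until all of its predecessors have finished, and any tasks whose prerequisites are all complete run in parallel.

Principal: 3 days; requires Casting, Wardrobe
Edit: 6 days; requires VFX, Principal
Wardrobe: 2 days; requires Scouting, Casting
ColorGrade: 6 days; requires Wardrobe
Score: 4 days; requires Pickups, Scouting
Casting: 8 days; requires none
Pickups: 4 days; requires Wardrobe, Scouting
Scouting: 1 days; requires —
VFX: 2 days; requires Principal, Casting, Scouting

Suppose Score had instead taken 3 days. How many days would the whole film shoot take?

The binding path is Casting→Wardrobe→Principal→VFX→Edit = 8+2+3+2+6 = 21; finish at 21 days.
Score is off the critical path — its longest chain is 18 days, giving 3 of slack.
No other chain overtakes it, so the finish is 21 days.

21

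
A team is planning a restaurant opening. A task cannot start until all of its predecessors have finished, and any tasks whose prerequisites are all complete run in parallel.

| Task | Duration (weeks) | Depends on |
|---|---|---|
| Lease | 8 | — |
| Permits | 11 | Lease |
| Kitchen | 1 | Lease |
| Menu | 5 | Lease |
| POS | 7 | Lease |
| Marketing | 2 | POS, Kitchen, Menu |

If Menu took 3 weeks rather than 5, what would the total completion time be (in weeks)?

Baseline: Lease→Permits = 8+11 = 19 → 19 weeks.
The longest path through Menu is only 15 weeks, so Menu has float 4.
That remains the longest chain; total 19 weeks.

19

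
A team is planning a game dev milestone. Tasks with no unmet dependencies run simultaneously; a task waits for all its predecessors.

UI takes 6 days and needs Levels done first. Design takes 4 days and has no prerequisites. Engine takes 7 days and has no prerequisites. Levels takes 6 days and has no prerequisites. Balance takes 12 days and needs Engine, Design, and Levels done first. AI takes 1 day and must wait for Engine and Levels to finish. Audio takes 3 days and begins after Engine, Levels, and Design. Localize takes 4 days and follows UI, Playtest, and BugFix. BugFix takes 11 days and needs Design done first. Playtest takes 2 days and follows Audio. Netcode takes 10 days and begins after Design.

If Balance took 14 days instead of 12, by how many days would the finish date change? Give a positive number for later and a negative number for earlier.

2

Baseline: Engine→Balance = 7+12 = 19 → 19 days.
Since Balance is critical, the +2 change carries straight to that chain (now 21 days).
That remains the longest chain; total 21 days.
Change in finish: 21 − 19 = +2 days.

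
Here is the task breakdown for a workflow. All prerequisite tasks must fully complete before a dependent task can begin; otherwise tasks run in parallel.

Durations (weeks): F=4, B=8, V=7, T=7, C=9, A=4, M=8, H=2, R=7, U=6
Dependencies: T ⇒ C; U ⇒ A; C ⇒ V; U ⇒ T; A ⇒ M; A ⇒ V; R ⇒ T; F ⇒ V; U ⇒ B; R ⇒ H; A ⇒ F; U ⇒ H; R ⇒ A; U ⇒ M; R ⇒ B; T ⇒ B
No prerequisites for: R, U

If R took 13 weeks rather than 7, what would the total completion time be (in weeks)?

36

Critical path before the change: R→T→C→V = 7+7+9+7 = 30 giving 30 weeks.
Since R is critical, the +6 change carries straight to that chain (now 36 weeks).
That remains the longest chain; total 36 weeks.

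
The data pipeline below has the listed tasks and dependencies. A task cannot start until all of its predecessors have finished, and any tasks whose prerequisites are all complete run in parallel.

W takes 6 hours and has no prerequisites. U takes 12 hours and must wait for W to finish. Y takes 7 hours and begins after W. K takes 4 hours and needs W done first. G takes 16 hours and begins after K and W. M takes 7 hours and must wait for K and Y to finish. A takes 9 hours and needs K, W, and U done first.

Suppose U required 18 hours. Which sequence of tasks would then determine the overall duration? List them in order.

W, U, A

Actual critical path: W→U→A = 6+12+9 = 27 ⇒ 27 hours.
Since U is critical, the +6 change carries straight to that chain (now 33 hours).
No other chain overtakes it, so the finish is 33 hours.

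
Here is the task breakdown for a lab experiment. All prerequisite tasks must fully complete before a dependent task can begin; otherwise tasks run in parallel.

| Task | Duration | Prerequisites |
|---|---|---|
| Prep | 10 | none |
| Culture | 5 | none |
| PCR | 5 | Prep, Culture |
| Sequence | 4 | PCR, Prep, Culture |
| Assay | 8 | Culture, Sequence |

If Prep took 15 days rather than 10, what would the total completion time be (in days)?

32

Baseline: Prep→PCR→Sequence→Assay = 10+5+4+8 = 27 → 27 days.
Prep is on the critical path; changing it to 15 makes that path 32 days.
That remains the longest chain; total 32 days.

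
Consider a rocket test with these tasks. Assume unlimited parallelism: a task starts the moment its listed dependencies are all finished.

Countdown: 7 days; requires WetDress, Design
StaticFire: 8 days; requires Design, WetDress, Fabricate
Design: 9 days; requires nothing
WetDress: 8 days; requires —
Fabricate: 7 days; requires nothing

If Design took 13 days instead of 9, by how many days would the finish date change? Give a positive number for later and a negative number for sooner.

The binding path is Design→StaticFire = 9+8 = 17; finish at 17 days.
Since Design is critical, the +4 change carries straight to that chain (now 21 days).
The critical path is still Design→StaticFire; finish is now 21 days.
Change in finish: 21 − 17 = +4 days.

4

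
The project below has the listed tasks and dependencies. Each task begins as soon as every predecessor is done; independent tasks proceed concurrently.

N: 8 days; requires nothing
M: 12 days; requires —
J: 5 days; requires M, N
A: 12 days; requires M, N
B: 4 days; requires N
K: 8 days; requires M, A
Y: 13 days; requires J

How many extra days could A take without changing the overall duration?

M→A→K = 12+12+8 = 32 sets the makespan at 32 days.
Longest path through A: 32 days (earliest finish 24, latest finish 24).
Slack of A = 12 − 12 = 0 days.

0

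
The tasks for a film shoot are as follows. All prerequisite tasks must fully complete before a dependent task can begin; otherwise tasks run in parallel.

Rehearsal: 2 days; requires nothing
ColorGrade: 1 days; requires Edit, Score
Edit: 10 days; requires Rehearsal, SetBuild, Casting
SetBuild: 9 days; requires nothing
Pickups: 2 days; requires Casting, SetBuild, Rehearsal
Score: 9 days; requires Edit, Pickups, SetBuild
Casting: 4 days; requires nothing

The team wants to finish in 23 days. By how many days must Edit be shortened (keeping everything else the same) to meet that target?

6

Current finish: 29 days; target: 23.
Edit is on every critical path, so each day cut from Edit cuts the finish by one (this holds down to a finish of 21).
Need 29 − 23 = 6 days off Edit → Edit becomes 4 days, finish becomes 23.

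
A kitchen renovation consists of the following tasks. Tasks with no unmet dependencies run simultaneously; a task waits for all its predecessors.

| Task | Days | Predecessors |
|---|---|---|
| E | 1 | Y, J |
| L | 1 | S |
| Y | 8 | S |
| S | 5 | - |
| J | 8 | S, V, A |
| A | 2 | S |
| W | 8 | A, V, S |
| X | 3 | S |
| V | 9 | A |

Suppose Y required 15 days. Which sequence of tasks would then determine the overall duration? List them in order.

S, A, V, J, E

Actual critical path: S→A→V→J→E = 5+2+9+8+1 = 25 ⇒ 25 days.
Y has 11 days of float (longest path through it is 14).
No other chain overtakes it, so the finish is 25 days.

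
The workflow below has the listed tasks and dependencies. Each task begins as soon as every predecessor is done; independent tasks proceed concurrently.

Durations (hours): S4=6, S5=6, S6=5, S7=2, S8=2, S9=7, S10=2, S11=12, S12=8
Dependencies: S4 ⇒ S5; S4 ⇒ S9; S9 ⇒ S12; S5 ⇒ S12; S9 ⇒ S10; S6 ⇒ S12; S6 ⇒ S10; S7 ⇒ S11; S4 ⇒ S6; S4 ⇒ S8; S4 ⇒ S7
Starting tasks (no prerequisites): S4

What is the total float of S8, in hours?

13

The longest chain is S4→S9→S12 = 6+7+8 = 21; overall finish 21 hours.
The longest chain containing S8 totals 8 hours.
So S8 can slip 21 − 8 = 13 hours.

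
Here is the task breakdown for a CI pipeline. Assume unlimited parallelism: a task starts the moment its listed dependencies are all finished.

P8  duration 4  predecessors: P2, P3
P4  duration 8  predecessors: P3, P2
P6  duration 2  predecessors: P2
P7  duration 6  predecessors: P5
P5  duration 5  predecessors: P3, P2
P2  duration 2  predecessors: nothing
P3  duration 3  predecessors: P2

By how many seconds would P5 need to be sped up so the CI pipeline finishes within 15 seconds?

Current finish: 16 seconds; target: 15.
P5 is on every critical path, so each second cut from P5 cuts the finish by one (this holds down to a finish of 13).
Need 16 − 15 = 1 second off P5 → P5 becomes 4 seconds, finish becomes 15.

1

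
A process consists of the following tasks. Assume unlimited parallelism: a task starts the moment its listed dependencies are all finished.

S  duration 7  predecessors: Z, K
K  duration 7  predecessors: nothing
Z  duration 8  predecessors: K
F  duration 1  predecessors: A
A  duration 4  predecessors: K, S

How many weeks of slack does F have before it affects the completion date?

Critical path: K→Z→S→A→F = 7+8+7+4+1 = 27, so the finish is 27 weeks.
The longest chain containing F totals 27 weeks.
So F can slip 27 − 27 = 0 weeks.

0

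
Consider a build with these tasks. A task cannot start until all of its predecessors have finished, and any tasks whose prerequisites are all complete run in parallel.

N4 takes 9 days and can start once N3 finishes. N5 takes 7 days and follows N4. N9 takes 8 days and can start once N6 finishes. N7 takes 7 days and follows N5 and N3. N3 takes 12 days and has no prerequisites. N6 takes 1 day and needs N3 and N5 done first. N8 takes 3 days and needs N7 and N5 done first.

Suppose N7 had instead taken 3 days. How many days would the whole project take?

37

Baseline: N3→N4→N5→N7→N8 = 12+9+7+7+3 = 38 → 38 days.
N7 is on the critical path; changing it to 3 makes that path 34 days.
New critical path: N3→N4→N5→N6→N9 = 12+9+7+1+8 = 37 ⇒ 37 days.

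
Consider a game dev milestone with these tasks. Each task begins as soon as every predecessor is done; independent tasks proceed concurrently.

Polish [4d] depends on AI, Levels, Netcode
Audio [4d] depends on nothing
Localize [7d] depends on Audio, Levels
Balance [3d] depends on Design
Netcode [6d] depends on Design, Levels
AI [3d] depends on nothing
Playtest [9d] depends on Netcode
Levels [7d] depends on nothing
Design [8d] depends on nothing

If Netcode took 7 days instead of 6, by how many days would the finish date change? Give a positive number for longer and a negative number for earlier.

1

Actual critical path: Design→Netcode→Playtest = 8+6+9 = 23 ⇒ 23 days.
Netcode is on the critical path; changing it to 7 makes that path 24 days.
No other chain overtakes it, so the finish is 24 days.
Change in finish: 24 − 23 = +1 days.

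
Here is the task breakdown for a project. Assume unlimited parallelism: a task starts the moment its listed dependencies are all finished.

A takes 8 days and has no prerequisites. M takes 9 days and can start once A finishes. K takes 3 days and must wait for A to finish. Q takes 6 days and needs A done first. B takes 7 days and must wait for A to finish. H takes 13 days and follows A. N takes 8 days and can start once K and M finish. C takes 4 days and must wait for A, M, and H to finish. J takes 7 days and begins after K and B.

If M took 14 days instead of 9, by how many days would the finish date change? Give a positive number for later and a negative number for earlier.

5

Actual critical path: A→M→N = 8+9+8 = 25 ⇒ 25 days.
M lies on that path, so at 14 days the path becomes 30 days.
That remains the longest chain; total 30 days.
Change in finish: 30 − 25 = +5 days.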